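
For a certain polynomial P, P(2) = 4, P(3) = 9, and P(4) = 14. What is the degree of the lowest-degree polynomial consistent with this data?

1

Forward differences of the values at s = 2, 3, 4:
  P  : 4  9  14
  Δ  : 5  5
  Δ^2: 0
The first differences are constant (5) and nonzero, while all higher differences vanish, so the minimal degree is 1.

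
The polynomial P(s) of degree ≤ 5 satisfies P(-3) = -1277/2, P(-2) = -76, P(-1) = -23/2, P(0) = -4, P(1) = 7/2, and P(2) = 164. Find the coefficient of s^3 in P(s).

Write P(s) = as^5 + bs^4 + cs^3 + ds^2 + es + k. Substituting each data point gives a linear system:
  -243a + 81b - 27c + 9d - 3e + k = -1277/2
  -32a + 16b - 8c + 4d - 2e + k = -76
  -a + b - c + d - e + k = -23/2
  k = -4
  a + b + c + d + e + k = 7/2
  32a + 16b + 8c + 4d + 2e + k = 164
Solving the system yields a = 4, b = 4, c = -5/2, d = -4, e = 6, k = -4.
So P(s) = 4s^5 + 4s^4 - (5/2)s^3 - 4s^2 + 6s - 4.
The coefficient of s^3 is -5/2.

-5/2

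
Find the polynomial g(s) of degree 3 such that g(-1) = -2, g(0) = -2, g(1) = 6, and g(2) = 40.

g(s) = 3s^3 + 4s^2 + s - 2

Write g(s) = as^3 + bs^2 + cs + d. Substituting each data point gives a linear system:
  -a + b - c + d = -2
  d = -2
  a + b + c + d = 6
  8a + 4b + 2c + d = 40
Solving the system yields a = 3, b = 4, c = 1, d = -2.
So g(s) = 3s^3 + 4s^2 + s - 2.
Check: g(-1) = -2. ✓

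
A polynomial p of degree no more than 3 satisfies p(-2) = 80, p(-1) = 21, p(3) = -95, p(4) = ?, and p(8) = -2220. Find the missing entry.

-244

The 4 known points determine the degree-3 polynomial uniquely.
Write p(x) = ax^3 + bx^2 + cx + d. Substituting each data point gives a linear system:
  -8a + 4b - 2c + d = 80
  -a + b - c + d = 21
  27a + 9b + 3c + d = -95
  512a + 64b + 8c + d = -2220
Solving the system yields a = -5, b = 6, c = -6, d = 4.
So p(x) = -5x³ + 6x² - 6x + 4.
Then p(4) = -244.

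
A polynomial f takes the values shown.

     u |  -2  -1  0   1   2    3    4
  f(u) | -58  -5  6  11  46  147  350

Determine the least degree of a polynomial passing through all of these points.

3

Forward differences of the values at u = -2, -1, 0, 1, 2, 3, 4:
  f  : -58  -5  6  11  46  147  350
  Δ  : 53  11  5  35  101  203
  Δ^2: -42  -6  30  66  102
  Δ^3: 36  36  36  36
  Δ^4: 0  0  0
  Δ^5: 0  0
  Δ^6: 0
The third differences are constant (36) and nonzero, while all higher differences vanish, so the minimal degree is 3.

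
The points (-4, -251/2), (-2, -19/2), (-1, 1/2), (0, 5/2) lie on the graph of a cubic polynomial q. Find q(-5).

-535/2

Using the Lagrange interpolation formula with nodes -4, -2, -1, 0:
  L_0(t) = (t + 2)(t + 1)t / -24
  L_1(t) = (t + 4)(t + 1)t / 4
  L_2(t) = (t + 4)(t + 2)t / -3
  L_3(t) = (t + 4)(t + 2)(t + 1) / 8
Then q(t) = -251/2·L_0(t) - 19/2·L_1(t) + 1/2·L_2(t) + 5/2·L_3(t).
Expanding and collecting terms gives q(t) = 3t^3 + 5t^2 + 4t + 5/2.
Evaluating at t = -5: q(-5) = -535/2.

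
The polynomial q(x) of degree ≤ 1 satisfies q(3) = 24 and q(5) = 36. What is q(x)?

Write q(x) = ax + b. Substituting each data point gives a linear system:
  3a + b = 24
  5a + b = 36
Solving the system yields a = 6, b = 6.
So q(x) = 6x + 6.
Check: q(5) = 36. ✓

q(x) = 6x + 6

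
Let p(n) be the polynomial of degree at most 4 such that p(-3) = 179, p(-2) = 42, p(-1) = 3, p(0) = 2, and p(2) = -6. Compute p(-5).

Write p(n) = an^4 + bn^3 + cn^2 + dn + e. Substituting each data point gives a linear system:
  81a - 27b + 9c - 3d + e = 179
  16a - 8b + 4c - 2d + e = 42
  a - b + c - d + e = 3
  e = 2
  16a + 8b + 4c + 2d + e = -6
Solving the system yields a = 1, b = -4, c = 0, d = 4, e = 2.
So p(n) = n⁴ - 4n³ + 4n + 2.
Then p(-5) = 1107.

1107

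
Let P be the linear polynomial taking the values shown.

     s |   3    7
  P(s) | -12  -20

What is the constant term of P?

Write P(s) = as + b. Substituting each data point gives a linear system:
  3a + b = -12
  7a + b = -20
Solving the system yields a = -2, b = -6.
So P(s) = -2s - 6.
The constant term is -6.

-6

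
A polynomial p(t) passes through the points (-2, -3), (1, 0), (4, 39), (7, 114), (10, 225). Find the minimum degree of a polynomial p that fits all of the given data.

2

Forward differences of the values at t = -2, 1, 4, 7, 10:
  p  : -3  0  39  114  225
  Δ  : 3  39  75  111
  Δ^2: 36  36  36
  Δ^3: 0  0
  Δ^4: 0
The second differences are constant (36) and nonzero, while all higher differences vanish, so the minimal degree is 2.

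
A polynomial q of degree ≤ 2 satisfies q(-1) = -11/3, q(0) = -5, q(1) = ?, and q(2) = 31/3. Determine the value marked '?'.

On equispaced nodes a degree-2 polynomial has vanishing third forward difference, so
  - q(-1) + 3·q(0) - 3·q(1) + q(2) = 0.
Substituting the known values and solving for q(1):
  -3·q(1) = 1
  q(1) = -1/3.

-1/3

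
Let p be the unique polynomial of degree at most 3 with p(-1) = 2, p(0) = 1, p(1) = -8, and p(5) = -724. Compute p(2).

-55

Using the Lagrange interpolation formula with nodes -1, 0, 1, 5:
  L_0(x) = x(x - 1)(x - 5) / -12
  L_1(x) = (x + 1)(x - 1)(x - 5) / 5
  L_2(x) = (x + 1)x(x - 5) / -8
  L_3(x) = (x + 1)x(x - 1) / 120
Then p(x) = 2·L_0(x) + 1·L_1(x) - 8·L_2(x) - 724·L_3(x).
Expanding and collecting terms gives p(x) = -5x^3 - 4x^2 + 1.
Evaluating at x = 2: p(2) = -55.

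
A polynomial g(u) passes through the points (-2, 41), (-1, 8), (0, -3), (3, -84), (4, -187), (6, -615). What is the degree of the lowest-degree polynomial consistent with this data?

3

Divided differences on the nodes -2, -1, 0, 3, 4, 6:
  order 0: 41  8  -3  -84  -187  -615
  order 1: -33  -11  -27  -103  -214
  order 2: 11  -4  -19  -37
  order 3: -3  -3  -3
  order 4: 0  0
  order 5: 0
The order-3 divided differences are all -3 (nonzero) and every higher order vanishes, so the data lies on a polynomial of degree exactly 3.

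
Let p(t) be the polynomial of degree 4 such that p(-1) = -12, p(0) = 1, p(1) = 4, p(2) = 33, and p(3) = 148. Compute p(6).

1969

Forward differences of the values at t = -1, 0, 1, 2, 3:
  p  : -12  1  4  33  148
  Δ  : 13  3  29  115
  Δ^2: -10  26  86
  Δ^3: 36  60
  Δ^4: 24
The fourth differences are constant, confirming degree 4.
Interpolating (Newton forward form) and evaluating at t = 6 gives p(6) = 1969.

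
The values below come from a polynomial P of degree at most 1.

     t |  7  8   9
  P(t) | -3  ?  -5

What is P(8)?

The 2 known points determine the degree-1 polynomial uniquely.
Write P(t) = at + b. Substituting each data point gives a linear system:
  7a + b = -3
  9a + b = -5
Solving the system yields a = -1, b = 4.
So P(t) = -t + 4.
Then P(8) = -4.

-4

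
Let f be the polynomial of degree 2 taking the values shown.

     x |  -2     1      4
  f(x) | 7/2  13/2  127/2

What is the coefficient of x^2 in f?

Write f(x) = ax^2 + bx + c. Substituting each data point gives a linear system:
  4a - 2b + c = 7/2
  a + b + c = 13/2
  16a + 4b + c = 127/2
Solving the system yields a = 3, b = 4, c = -1/2.
So f(x) = 3x² + 4x - 1/2.
The leading coefficient is 3.

3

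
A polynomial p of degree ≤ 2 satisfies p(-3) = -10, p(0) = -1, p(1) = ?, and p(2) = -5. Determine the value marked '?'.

-2

The 3 known points determine the degree-2 polynomial uniquely.
Write p(u) = au^2 + bu + c. Substituting each data point gives a linear system:
  9a - 3b + c = -10
  c = -1
  4a + 2b + c = -5
Solving the system yields a = -1, b = 0, c = -1.
So p(u) = -u^2 - 1.
Then p(1) = -2.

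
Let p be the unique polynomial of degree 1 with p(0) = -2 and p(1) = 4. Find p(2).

10

Using the Lagrange interpolation formula with nodes 0, 1:
  L_0(x) = (x - 1) / -1
  L_1(x) = x / 1
Then p(x) = -2·L_0(x) + 4·L_1(x).
Expanding and collecting terms gives p(x) = 6x - 2.
Evaluating at x = 2: p(2) = 10.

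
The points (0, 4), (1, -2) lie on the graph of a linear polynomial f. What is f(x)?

f(x) = -6x + 4

Write f(x) = ax + b. Substituting each data point gives a linear system:
  b = 4
  a + b = -2
Solving the system yields a = -6, b = 4.
So f(x) = -6x + 4.
Check: f(0) = 4. ✓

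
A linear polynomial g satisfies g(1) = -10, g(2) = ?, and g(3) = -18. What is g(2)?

-14

On equispaced nodes a degree-1 polynomial has vanishing second forward difference, so
  g(1) - 2·g(2) + g(3) = 0.
Substituting the known values and solving for g(2):
  -2·g(2) = 28
  g(2) = -14.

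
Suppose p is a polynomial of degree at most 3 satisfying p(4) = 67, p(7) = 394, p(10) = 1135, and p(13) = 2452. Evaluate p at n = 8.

587

Write p(n) = an^3 + bn^2 + cn + d. Substituting each data point gives a linear system:
  64a + 16b + 4c + d = 67
  343a + 49b + 7c + d = 394
  1000a + 100b + 10c + d = 1135
  2197a + 169b + 13c + d = 2452
Solving the system yields a = 1, b = 2, c = -6, d = -5.
So p(n) = n^3 + 2n^2 - 6n - 5.
Then p(8) = 587.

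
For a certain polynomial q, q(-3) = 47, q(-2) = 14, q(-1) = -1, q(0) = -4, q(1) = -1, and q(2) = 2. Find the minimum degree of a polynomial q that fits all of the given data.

Forward differences of the values at s = -3, -2, -1, 0, 1, 2:
  q  : 47  14  -1  -4  -1  2
  Δ  : -33  -15  -3  3  3
  Δ^2: 18  12  6  0
  Δ^3: -6  -6  -6
  Δ^4: 0  0
  Δ^5: 0
The third differences are constant (-6) and nonzero, while all higher differences vanish, so the minimal degree is 3.

3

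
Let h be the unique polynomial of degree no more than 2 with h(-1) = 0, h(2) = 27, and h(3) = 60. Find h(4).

Using the Lagrange interpolation formula with nodes -1, 2, 3:
  L_0(x) = (x - 2)(x - 3) / 12
  L_1(x) = (x + 1)(x - 3) / -3
  L_2(x) = (x + 1)(x - 2) / 4
Then h(x) = 0·L_0(x) + 27·L_1(x) + 60·L_2(x).
Expanding and collecting terms gives h(x) = 6x^2 + 3x - 3.
Evaluating at x = 4: h(4) = 105.

105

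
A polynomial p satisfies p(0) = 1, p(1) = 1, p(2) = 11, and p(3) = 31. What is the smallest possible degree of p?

Forward differences of the values at n = 0, 1, 2, 3:
  p  : 1  1  11  31
  Δ  : 0  10  20
  Δ^2: 10  10
  Δ^3: 0
The second differences are constant (10) and nonzero, while all higher differences vanish, so the minimal degree is 2.

2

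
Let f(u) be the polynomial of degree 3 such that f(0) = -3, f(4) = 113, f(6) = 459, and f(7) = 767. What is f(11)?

Write f(u) = au^3 + bu^2 + cu + d. Substituting each data point gives a linear system:
  d = -3
  64a + 16b + 4c + d = 113
  216a + 36b + 6c + d = 459
  343a + 49b + 7c + d = 767
Solving the system yields a = 3, b = -6, c = 5, d = -3.
So f(u) = 3u³ - 6u² + 5u - 3.
Then f(11) = 3319.

3319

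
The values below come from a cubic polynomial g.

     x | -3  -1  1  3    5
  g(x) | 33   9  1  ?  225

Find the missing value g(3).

57

On equispaced nodes a degree-3 polynomial has vanishing fourth forward difference, so
  g(-3) - 4·g(-1) + 6·g(1) - 4·g(3) + g(5) = 0.
Substituting the known values and solving for g(3):
  -4·g(3) = -228
  g(3) = 57.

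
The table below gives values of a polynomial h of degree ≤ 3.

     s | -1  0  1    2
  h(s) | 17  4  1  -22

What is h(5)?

Write h(s) = as^3 + bs^2 + cs + d. Substituting each data point gives a linear system:
  -a + b - c + d = 17
  d = 4
  a + b + c + d = 1
  8a + 4b + 2c + d = -22
Solving the system yields a = -5, b = 5, c = -3, d = 4.
So h(s) = -5s³ + 5s² - 3s + 4.
Then h(5) = -511.

-511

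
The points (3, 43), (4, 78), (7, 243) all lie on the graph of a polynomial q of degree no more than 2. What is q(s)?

q(s) = 5s^2 - 2

Write q(s) = as^2 + bs + c. Substituting each data point gives a linear system:
  9a + 3b + c = 43
  16a + 4b + c = 78
  49a + 7b + c = 243
Solving the system yields a = 5, b = 0, c = -2.
So q(s) = 5s^2 - 2.
Check: q(4) = 78. ✓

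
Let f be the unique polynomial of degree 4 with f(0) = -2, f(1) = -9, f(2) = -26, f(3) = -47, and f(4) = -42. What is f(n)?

Write f(n) = an^4 + bn^3 + cn^2 + dn + e. Substituting each data point gives a linear system:
  e = -2
  a + b + c + d + e = -9
  16a + 8b + 4c + 2d + e = -26
  81a + 27b + 9c + 3d + e = -47
  256a + 64b + 16c + 4d + e = -42
Solving the system yields a = 1, b = -5, c = 3, d = -6, e = -2.
So f(n) = n^4 - 5n^3 + 3n^2 - 6n - 2.
Check: f(1) = -9. ✓

f(n) = n^4 - 5n^3 + 3n^2 - 6n - 2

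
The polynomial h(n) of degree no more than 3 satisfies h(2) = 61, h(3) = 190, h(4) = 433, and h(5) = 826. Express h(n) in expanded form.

Write h(n) = an^3 + bn^2 + cn + d. Substituting each data point gives a linear system:
  8a + 4b + 2c + d = 61
  27a + 9b + 3c + d = 190
  64a + 16b + 4c + d = 433
  125a + 25b + 5c + d = 826
Solving the system yields a = 6, b = 3, c = 0, d = 1.
So h(n) = 6n^3 + 3n^2 + 1.
Check: h(5) = 826. ✓

h(n) = 6n^3 + 3n^2 + 1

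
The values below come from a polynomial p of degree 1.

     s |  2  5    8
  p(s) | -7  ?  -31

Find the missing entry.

On equispaced nodes a degree-1 polynomial has vanishing second forward difference, so
  p(2) - 2·p(5) + p(8) = 0.
Substituting the known values and solving for p(5):
  -2·p(5) = 38
  p(5) = -19.

-19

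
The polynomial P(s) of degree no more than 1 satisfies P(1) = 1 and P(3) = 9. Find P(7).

25

Write P(s) = as + b. Substituting each data point gives a linear system:
  a + b = 1
  3a + b = 9
Solving the system yields a = 4, b = -3.
So P(s) = 4s - 3.
Then P(7) = 25.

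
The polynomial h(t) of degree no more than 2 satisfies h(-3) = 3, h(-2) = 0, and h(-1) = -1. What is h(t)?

Using the Lagrange interpolation formula with nodes -3, -2, -1:
  L_0(t) = (t + 2)(t + 1) / 2
  L_1(t) = (t + 3)(t + 1) / -1
  L_2(t) = (t + 3)(t + 2) / 2
Then h(t) = 3·L_0(t) + 0·L_1(t) - 1·L_2(t).
Expanding and collecting terms gives h(t) = t² + 2t.
Check: h(-3) = 3. ✓

h(t) = t^2 + 2t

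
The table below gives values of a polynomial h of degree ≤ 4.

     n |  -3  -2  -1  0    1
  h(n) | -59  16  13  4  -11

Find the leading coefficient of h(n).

Write h(n) = an^4 + bn^3 + cn^2 + dn + e. Substituting each data point gives a linear system:
  81a - 27b + 9c - 3d + e = -59
  16a - 8b + 4c - 2d + e = 16
  a - b + c - d + e = 13
  e = 4
  a + b + c + d + e = -11
Solving the system yields a = -3, b = -6, c = 0, d = -6, e = 4.
So h(n) = -3n^4 - 6n^3 - 6n + 4.
The leading coefficient is -3.

-3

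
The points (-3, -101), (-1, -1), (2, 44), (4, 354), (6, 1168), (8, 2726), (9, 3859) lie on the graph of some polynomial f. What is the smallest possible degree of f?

3

Divided differences on the nodes -3, -1, 2, 4, 6, 8, 9:
  order 0: -101  -1  44  354  1168  2726  3859
  order 1: 50  15  155  407  779  1133
  order 2: -7  28  63  93  118
  order 3: 5  5  5  5
  order 4: 0  0  0
  order 5: 0  0
  order 6: 0
The order-3 divided differences are all 5 (nonzero) and every higher order vanishes, so the data lies on a polynomial of degree exactly 3.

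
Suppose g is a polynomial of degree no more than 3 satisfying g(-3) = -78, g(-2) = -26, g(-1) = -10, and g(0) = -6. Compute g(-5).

Using the Lagrange interpolation formula with nodes -3, -2, -1, 0:
  L_0(s) = (s + 2)(s + 1)s / -6
  L_1(s) = (s + 3)(s + 1)s / 2
  L_2(s) = (s + 3)(s + 2)s / -2
  L_3(s) = (s + 3)(s + 2)(s + 1) / 6
Then g(s) = -78·L_0(s) - 26·L_1(s) - 10·L_2(s) - 6·L_3(s).
Expanding and collecting terms gives g(s) = 4s³ + 6s² + 6s - 6.
Evaluating at s = -5: g(-5) = -386.

-386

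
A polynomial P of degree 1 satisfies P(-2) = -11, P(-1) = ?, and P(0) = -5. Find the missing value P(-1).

The 2 known points determine the degree-1 polynomial uniquely.
Write P(u) = au + b. Substituting each data point gives a linear system:
  -2a + b = -11
  b = -5
Solving the system yields a = 3, b = -5.
So P(u) = 3u - 5.
Then P(-1) = -8.

-8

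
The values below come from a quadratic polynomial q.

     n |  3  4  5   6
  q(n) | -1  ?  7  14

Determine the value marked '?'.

2

The 3 known points determine the degree-2 polynomial uniquely.
Write q(n) = an^2 + bn + c. Substituting each data point gives a linear system:
  9a + 3b + c = -1
  25a + 5b + c = 7
  36a + 6b + c = 14
Solving the system yields a = 1, b = -4, c = 2.
So q(n) = n^2 - 4n + 2.
Then q(4) = 2.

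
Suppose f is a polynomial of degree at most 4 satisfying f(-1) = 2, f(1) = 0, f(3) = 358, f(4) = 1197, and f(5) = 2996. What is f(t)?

Write f(t) = at^4 + bt^3 + ct^2 + dt + e. Substituting each data point gives a linear system:
  a - b + c - d + e = 2
  a + b + c + d + e = 0
  81a + 27b + 9c + 3d + e = 358
  256a + 64b + 16c + 4d + e = 1197
  625a + 125b + 25c + 5d + e = 2996
Solving the system yields a = 5, b = 0, c = -5, d = -1, e = 1.
So f(t) = 5t^4 - 5t^2 - t + 1.
Check: f(4) = 1197. ✓

f(t) = 5t^4 - 5t^2 - t + 1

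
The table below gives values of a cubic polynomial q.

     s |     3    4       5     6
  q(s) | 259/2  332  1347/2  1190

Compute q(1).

Forward differences of the values at s = 3, 4, 5, 6:
  q  : 259/2  332  1347/2  1190
  Δ  : 405/2  683/2  1033/2
  Δ^2: 139  175
  Δ^3: 36
The third differences are constant, confirming degree 3.
Interpolating (Newton forward form) and evaluating at s = 1 gives q(1) = -5/2.

-5/2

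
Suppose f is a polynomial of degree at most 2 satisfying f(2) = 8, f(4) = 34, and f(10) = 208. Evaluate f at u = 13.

349

Write f(u) = au^2 + bu + c. Substituting each data point gives a linear system:
  4a + 2b + c = 8
  16a + 4b + c = 34
  100a + 10b + c = 208
Solving the system yields a = 2, b = 1, c = -2.
So f(u) = 2u^2 + u - 2.
Then f(13) = 349.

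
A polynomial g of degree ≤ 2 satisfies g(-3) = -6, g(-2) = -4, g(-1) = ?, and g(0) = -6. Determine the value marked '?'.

The 3 known points determine the degree-2 polynomial uniquely.
Write g(n) = an^2 + bn + c. Substituting each data point gives a linear system:
  9a - 3b + c = -6
  4a - 2b + c = -4
  c = -6
Solving the system yields a = -1, b = -3, c = -6.
So g(n) = -n^2 - 3n - 6.
Then g(-1) = -4.

-4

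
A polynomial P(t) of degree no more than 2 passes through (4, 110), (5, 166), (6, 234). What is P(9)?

510

Using the Lagrange interpolation formula with nodes 4, 5, 6:
  L_0(t) = (t - 5)(t - 6) / 2
  L_1(t) = (t - 4)(t - 6) / -1
  L_2(t) = (t - 4)(t - 5) / 2
Then P(t) = 110·L_0(t) + 166·L_1(t) + 234·L_2(t).
Expanding and collecting terms gives P(t) = 6t² + 2t + 6.
Evaluating at t = 9: P(9) = 510.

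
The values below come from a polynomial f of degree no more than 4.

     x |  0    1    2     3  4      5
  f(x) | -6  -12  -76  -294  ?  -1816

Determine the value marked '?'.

-810

The 5 known points determine the degree-4 polynomial uniquely.
Write f(x) = ax^4 + bx^3 + cx^2 + dx + e. Substituting each data point gives a linear system:
  e = -6
  a + b + c + d + e = -12
  16a + 8b + 4c + 2d + e = -76
  81a + 27b + 9c + 3d + e = -294
  625a + 125b + 25c + 5d + e = -1816
Solving the system yields a = -2, b = -4, c = -3, d = 3, e = -6.
So f(x) = -2x⁴ - 4x³ - 3x² + 3x - 6.
Then f(4) = -810.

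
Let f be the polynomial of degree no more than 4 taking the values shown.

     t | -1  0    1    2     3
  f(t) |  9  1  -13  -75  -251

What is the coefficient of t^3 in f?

Write f(t) = at^4 + bt^3 + ct^2 + dt + e. Substituting each data point gives a linear system:
  a - b + c - d + e = 9
  e = 1
  a + b + c + d + e = -13
  16a + 8b + 4c + 2d + e = -75
  81a + 27b + 9c + 3d + e = -251
Solving the system yields a = -1, b = -5, c = -2, d = -6, e = 1.
So f(t) = -t^4 - 5t^3 - 2t^2 - 6t + 1.
The coefficient of t^3 is -5.

-5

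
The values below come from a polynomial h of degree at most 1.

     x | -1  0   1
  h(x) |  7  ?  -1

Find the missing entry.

The 2 known points determine the degree-1 polynomial uniquely.
Write h(x) = ax + b. Substituting each data point gives a linear system:
  -a + b = 7
  a + b = -1
Solving the system yields a = -4, b = 3.
So h(x) = -4x + 3.
Then h(0) = 3.

3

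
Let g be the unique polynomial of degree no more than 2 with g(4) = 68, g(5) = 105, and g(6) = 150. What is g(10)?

410

Forward differences of the values at u = 4, 5, 6:
  g  : 68  105  150
  Δ  : 37  45
  Δ^2: 8
The second differences are constant, confirming degree 2.
Interpolating (Newton forward form) and evaluating at u = 10 gives g(10) = 410.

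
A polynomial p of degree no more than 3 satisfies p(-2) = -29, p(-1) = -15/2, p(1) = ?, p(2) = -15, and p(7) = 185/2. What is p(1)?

-13/2

The 4 known points determine the degree-3 polynomial uniquely.
Write p(t) = at^3 + bt^2 + ct + d. Substituting each data point gives a linear system:
  -8a + 4b - 2c + d = -29
  -a + b - c + d = -15/2
  8a + 4b + 2c + d = -15
  343a + 49b + 7c + d = 185/2
Solving the system yields a = 1, b = -5, c = -1/2, d = -2.
So p(t) = t^3 - 5t^2 - (1/2)t - 2.
Then p(1) = -13/2.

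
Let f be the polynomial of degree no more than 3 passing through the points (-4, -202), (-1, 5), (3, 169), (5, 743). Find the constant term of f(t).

-2

Write f(t) = at^3 + bt^2 + ct + d. Substituting each data point gives a linear system:
  -64a + 16b - 4c + d = -202
  -a + b - c + d = 5
  27a + 9b + 3c + d = 169
  125a + 25b + 5c + d = 743
Solving the system yields a = 5, b = 6, c = -6, d = -2.
So f(t) = 5t³ + 6t² - 6t - 2.
The constant term is -2.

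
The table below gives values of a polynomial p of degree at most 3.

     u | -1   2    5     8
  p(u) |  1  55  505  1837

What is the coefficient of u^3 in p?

3

Write p(u) = au^3 + bu^2 + cu + d. Substituting each data point gives a linear system:
  -a + b - c + d = 1
  8a + 4b + 2c + d = 55
  125a + 25b + 5c + d = 505
  512a + 64b + 8c + d = 1837
Solving the system yields a = 3, b = 4, c = 5, d = 5.
So p(u) = 3u³ + 4u² + 5u + 5.
The leading coefficient is 3.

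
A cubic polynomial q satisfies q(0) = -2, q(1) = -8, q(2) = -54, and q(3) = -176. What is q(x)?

Using the Lagrange interpolation formula with nodes 0, 1, 2, 3:
  L_0(x) = (x - 1)(x - 2)(x - 3) / -6
  L_1(x) = x(x - 2)(x - 3) / 2
  L_2(x) = x(x - 1)(x - 3) / -2
  L_3(x) = x(x - 1)(x - 2) / 6
Then q(x) = -2·L_0(x) - 8·L_1(x) - 54·L_2(x) - 176·L_3(x).
Expanding and collecting terms gives q(x) = -6x^3 - 2x^2 + 2x - 2.
Check: q(0) = -2. ✓

q(x) = -6x^3 - 2x^2 + 2x - 2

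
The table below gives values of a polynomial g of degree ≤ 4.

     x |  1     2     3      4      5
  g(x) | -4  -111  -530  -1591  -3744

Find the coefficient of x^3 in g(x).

Write g(x) = ax^4 + bx^3 + cx^2 + dx + e. Substituting each data point gives a linear system:
  a + b + c + d + e = -4
  16a + 8b + 4c + 2d + e = -111
  81a + 27b + 9c + 3d + e = -530
  256a + 64b + 16c + 4d + e = -1591
  625a + 125b + 25c + 5d + e = -3744
Solving the system yields a = -5, b = -5, c = -1, d = 6, e = 1.
So g(x) = -5x⁴ - 5x³ - x² + 6x + 1.
The coefficient of x^3 is -5.

-5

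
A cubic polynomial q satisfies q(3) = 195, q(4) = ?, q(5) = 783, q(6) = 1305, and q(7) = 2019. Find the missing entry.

On equispaced nodes a degree-3 polynomial has vanishing fourth forward difference, so
  q(3) - 4·q(4) + 6·q(5) - 4·q(6) + q(7) = 0.
Substituting the known values and solving for q(4):
  -4·q(4) = -1692
  q(4) = 423.

423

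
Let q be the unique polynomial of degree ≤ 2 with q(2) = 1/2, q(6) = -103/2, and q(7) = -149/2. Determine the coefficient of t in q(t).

Write q(t) = at^2 + bt + c. Substituting each data point gives a linear system:
  4a + 2b + c = 1/2
  36a + 6b + c = -103/2
  49a + 7b + c = -149/2
Solving the system yields a = -2, b = 3, c = 5/2.
So q(t) = -2t^2 + 3t + 5/2.
The coefficient of t is 3.

3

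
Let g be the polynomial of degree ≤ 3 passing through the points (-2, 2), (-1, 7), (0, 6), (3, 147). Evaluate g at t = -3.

Using the Lagrange interpolation formula with nodes -2, -1, 0, 3:
  L_0(t) = (t + 1)t(t - 3) / -10
  L_1(t) = (t + 2)t(t - 3) / 4
  L_2(t) = (t + 2)(t + 1)(t - 3) / -6
  L_3(t) = (t + 2)(t + 1)t / 60
Then g(t) = 2·L_0(t) + 7·L_1(t) + 6·L_2(t) + 147·L_3(t).
Expanding and collecting terms gives g(t) = 3t^3 + 6t^2 + 2t + 6.
Evaluating at t = -3: g(-3) = -27.

-27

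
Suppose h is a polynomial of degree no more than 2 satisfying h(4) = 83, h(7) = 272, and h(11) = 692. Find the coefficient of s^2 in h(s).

6

Write h(s) = as^2 + bs + c. Substituting each data point gives a linear system:
  16a + 4b + c = 83
  49a + 7b + c = 272
  121a + 11b + c = 692
Solving the system yields a = 6, b = -3, c = -1.
So h(s) = 6s^2 - 3s - 1.
The leading coefficient is 6.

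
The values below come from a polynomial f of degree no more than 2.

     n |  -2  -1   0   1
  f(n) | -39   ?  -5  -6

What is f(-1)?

-16

On equispaced nodes a degree-2 polynomial has vanishing third forward difference, so
  - f(-2) + 3·f(-1) - 3·f(0) + f(1) = 0.
Substituting the known values and solving for f(-1):
  3·f(-1) = -48
  f(-1) = -16.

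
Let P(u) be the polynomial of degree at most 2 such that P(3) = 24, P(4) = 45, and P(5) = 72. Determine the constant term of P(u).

-3

Write P(u) = au^2 + bu + c. Substituting each data point gives a linear system:
  9a + 3b + c = 24
  16a + 4b + c = 45
  25a + 5b + c = 72
Solving the system yields a = 3, b = 0, c = -3.
So P(u) = 3u^2 - 3.
The constant term is -3.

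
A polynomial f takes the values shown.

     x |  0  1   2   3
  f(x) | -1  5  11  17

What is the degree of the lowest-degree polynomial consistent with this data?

Forward differences of the values at x = 0, 1, 2, 3:
  f  : -1  5  11  17
  Δ  : 6  6  6
  Δ^2: 0  0
  Δ^3: 0
The first differences are constant (6) and nonzero, while all higher differences vanish, so the minimal degree is 1.

1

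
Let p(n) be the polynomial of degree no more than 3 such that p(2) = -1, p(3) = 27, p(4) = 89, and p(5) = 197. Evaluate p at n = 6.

Forward differences of the values at n = 2, 3, 4, 5:
  p  : -1  27  89  197
  Δ  : 28  62  108
  Δ^2: 34  46
  Δ^3: 12
The third differences are constant, confirming degree 3.
Interpolating (Newton forward form) and evaluating at n = 6 gives p(6) = 363.

363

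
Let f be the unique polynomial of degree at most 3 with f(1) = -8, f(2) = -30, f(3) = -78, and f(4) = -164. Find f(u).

f(u) = -2u^3 - u^2 - 5u

Write f(u) = au^3 + bu^2 + cu + d. Substituting each data point gives a linear system:
  a + b + c + d = -8
  8a + 4b + 2c + d = -30
  27a + 9b + 3c + d = -78
  64a + 16b + 4c + d = -164
Solving the system yields a = -2, b = -1, c = -5, d = 0.
So f(u) = -2u³ - u² - 5u.
Check: f(1) = -8. ✓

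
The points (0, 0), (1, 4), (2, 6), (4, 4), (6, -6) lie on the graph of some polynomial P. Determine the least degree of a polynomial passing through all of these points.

2

Divided differences on the nodes 0, 1, 2, 4, 6:
  order 0: 0  4  6  4  -6
  order 1: 4  2  -1  -5
  order 2: -1  -1  -1
  order 3: 0  0
  order 4: 0
The order-2 divided differences are all -1 (nonzero) and every higher order vanishes, so the data lies on a polynomial of degree exactly 2.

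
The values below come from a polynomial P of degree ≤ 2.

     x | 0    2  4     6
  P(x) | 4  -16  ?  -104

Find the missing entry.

-52

On equispaced nodes a degree-2 polynomial has vanishing third forward difference, so
  - P(0) + 3·P(2) - 3·P(4) + P(6) = 0.
Substituting the known values and solving for P(4):
  -3·P(4) = 156
  P(4) = -52.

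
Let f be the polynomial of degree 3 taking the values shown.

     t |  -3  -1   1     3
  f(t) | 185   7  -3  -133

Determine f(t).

f(t) = -6t^3 + 3t^2 + t - 1

Write f(t) = at^3 + bt^2 + ct + d. Substituting each data point gives a linear system:
  -27a + 9b - 3c + d = 185
  -a + b - c + d = 7
  a + b + c + d = -3
  27a + 9b + 3c + d = -133
Solving the system yields a = -6, b = 3, c = 1, d = -1.
So f(t) = -6t³ + 3t² + t - 1.
Check: f(1) = -3. ✓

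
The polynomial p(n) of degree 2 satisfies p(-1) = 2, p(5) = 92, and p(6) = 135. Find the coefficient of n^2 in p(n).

4

Write p(n) = an^2 + bn + c. Substituting each data point gives a linear system:
  a - b + c = 2
  25a + 5b + c = 92
  36a + 6b + c = 135
Solving the system yields a = 4, b = -1, c = -3.
So p(n) = 4n^2 - n - 3.
The leading coefficient is 4.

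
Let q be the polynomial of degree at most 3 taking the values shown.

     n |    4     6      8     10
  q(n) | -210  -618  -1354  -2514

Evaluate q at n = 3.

Forward differences of the values at n = 4, 6, 8, 10:
  q  : -210  -618  -1354  -2514
  Δ  : -408  -736  -1160
  Δ^2: -328  -424
  Δ^3: -96
The third differences are constant, confirming degree 3.
Interpolating (Newton forward form) and evaluating at n = 3 gives q(3) = -99.

-99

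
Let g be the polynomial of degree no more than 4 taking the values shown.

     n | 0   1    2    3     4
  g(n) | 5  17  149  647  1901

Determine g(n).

Using the Lagrange interpolation formula with nodes 0, 1, 2, 3, 4:
  L_0(n) = (n - 1)(n - 2)(n - 3)(n - 4) / 24
  L_1(n) = n(n - 2)(n - 3)(n - 4) / -6
  L_2(n) = n(n - 1)(n - 3)(n - 4) / 4
  L_3(n) = n(n - 1)(n - 2)(n - 4) / -6
  L_4(n) = n(n - 1)(n - 2)(n - 3) / 24
Then g(n) = 5·L_0(n) + 17·L_1(n) + 149·L_2(n) + 647·L_3(n) + 1901·L_4(n).
Expanding and collecting terms gives g(n) = 6n^4 + 5n^3 + 3n^2 - 2n + 5.
Check: g(3) = 647. ✓

g(n) = 6n^4 + 5n^3 + 3n^2 - 2n + 5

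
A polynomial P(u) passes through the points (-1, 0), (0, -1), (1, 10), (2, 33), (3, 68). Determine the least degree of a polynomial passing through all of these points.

Forward differences of the values at u = -1, 0, 1, 2, 3:
  P  : 0  -1  10  33  68
  Δ  : -1  11  23  35
  Δ^2: 12  12  12
  Δ^3: 0  0
  Δ^4: 0
The second differences are constant (12) and nonzero, while all higher differences vanish, so the minimal degree is 2.

2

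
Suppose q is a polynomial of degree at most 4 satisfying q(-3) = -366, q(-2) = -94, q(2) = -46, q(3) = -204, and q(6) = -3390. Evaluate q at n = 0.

Using the Lagrange interpolation formula with nodes -3, -2, 2, 3, 6:
  L_0(n) = (n + 2)(n - 2)(n - 3)(n - 6) / 270
  L_1(n) = (n + 3)(n - 2)(n - 3)(n - 6) / -160
  L_2(n) = (n + 3)(n + 2)(n - 3)(n - 6) / 80
  L_3(n) = (n + 3)(n + 2)(n - 2)(n - 6) / -90
  L_4(n) = (n + 3)(n + 2)(n - 2)(n - 3) / 864
Then q(n) = -366·L_0(n) - 94·L_1(n) - 46·L_2(n) - 204·L_3(n) - 3390·L_4(n).
Expanding and collecting terms gives q(n) = -3n⁴ + 3n³ - 4n² - 6.
Evaluating at n = 0: q(0) = -6.

-6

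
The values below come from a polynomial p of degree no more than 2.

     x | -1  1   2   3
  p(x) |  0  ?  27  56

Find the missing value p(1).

The 3 known points determine the degree-2 polynomial uniquely.
Write p(x) = ax^2 + bx + c. Substituting each data point gives a linear system:
  a - b + c = 0
  4a + 2b + c = 27
  9a + 3b + c = 56
Solving the system yields a = 5, b = 4, c = -1.
So p(x) = 5x² + 4x - 1.
Then p(1) = 8.

8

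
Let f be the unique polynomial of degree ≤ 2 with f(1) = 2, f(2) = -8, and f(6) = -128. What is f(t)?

f(t) = -4t^2 + 2t + 4

Write f(t) = at^2 + bt + c. Substituting each data point gives a linear system:
  a + b + c = 2
  4a + 2b + c = -8
  36a + 6b + c = -128
Solving the system yields a = -4, b = 2, c = 4.
So f(t) = -4t^2 + 2t + 4.
Check: f(2) = -8. ✓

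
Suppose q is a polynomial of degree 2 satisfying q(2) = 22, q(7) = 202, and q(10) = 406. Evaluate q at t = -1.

10

Write q(t) = at^2 + bt + c. Substituting each data point gives a linear system:
  4a + 2b + c = 22
  49a + 7b + c = 202
  100a + 10b + c = 406
Solving the system yields a = 4, b = 0, c = 6.
So q(t) = 4t^2 + 6.
Then q(-1) = 10.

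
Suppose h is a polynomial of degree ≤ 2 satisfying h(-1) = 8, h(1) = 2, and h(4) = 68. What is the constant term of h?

Write h(t) = at^2 + bt + c. Substituting each data point gives a linear system:
  a - b + c = 8
  a + b + c = 2
  16a + 4b + c = 68
Solving the system yields a = 5, b = -3, c = 0.
So h(t) = 5t^2 - 3t.
The constant term is 0.

0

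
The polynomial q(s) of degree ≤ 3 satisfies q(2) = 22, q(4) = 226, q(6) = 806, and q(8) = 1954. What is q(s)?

Write q(s) = as^3 + bs^2 + cs + d. Substituting each data point gives a linear system:
  8a + 4b + 2c + d = 22
  64a + 16b + 4c + d = 226
  216a + 36b + 6c + d = 806
  512a + 64b + 8c + d = 1954
Solving the system yields a = 4, b = -1, c = -4, d = 2.
So q(s) = 4s^3 - s^2 - 4s + 2.
Check: q(4) = 226. ✓

q(s) = 4s^3 - s^2 - 4s + 2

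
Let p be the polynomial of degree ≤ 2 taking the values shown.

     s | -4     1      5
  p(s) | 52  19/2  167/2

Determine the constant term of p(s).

6

Write p(s) = as^2 + bs + c. Substituting each data point gives a linear system:
  16a - 4b + c = 52
  a + b + c = 19/2
  25a + 5b + c = 167/2
Solving the system yields a = 3, b = 1/2, c = 6.
So p(s) = 3s^2 + (1/2)s + 6.
The constant term is 6.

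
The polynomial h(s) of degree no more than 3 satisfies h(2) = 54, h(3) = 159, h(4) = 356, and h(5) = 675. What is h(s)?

Write h(s) = as^3 + bs^2 + cs + d. Substituting each data point gives a linear system:
  8a + 4b + 2c + d = 54
  27a + 9b + 3c + d = 159
  64a + 16b + 4c + d = 356
  125a + 25b + 5c + d = 675
Solving the system yields a = 5, b = 1, c = 5, d = 0.
So h(s) = 5s^3 + s^2 + 5s.
Check: h(5) = 675. ✓

h(s) = 5s^3 + s^2 + 5s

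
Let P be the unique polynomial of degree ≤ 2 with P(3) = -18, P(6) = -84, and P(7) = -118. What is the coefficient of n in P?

Write P(n) = an^2 + bn + c. Substituting each data point gives a linear system:
  9a + 3b + c = -18
  36a + 6b + c = -84
  49a + 7b + c = -118
Solving the system yields a = -3, b = 5, c = -6.
So P(n) = -3n^2 + 5n - 6.
The coefficient of n is 5.

5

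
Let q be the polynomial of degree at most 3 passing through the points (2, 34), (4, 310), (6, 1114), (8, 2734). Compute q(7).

1804

Write q(t) = at^3 + bt^2 + ct + d. Substituting each data point gives a linear system:
  8a + 4b + 2c + d = 34
  64a + 16b + 4c + d = 310
  216a + 36b + 6c + d = 1114
  512a + 64b + 8c + d = 2734
Solving the system yields a = 6, b = -6, c = 6, d = -2.
So q(t) = 6t³ - 6t² + 6t - 2.
Then q(7) = 1804.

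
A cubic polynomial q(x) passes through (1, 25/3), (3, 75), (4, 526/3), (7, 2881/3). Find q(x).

q(x) = 3x^3 - (5/3)x^2 + x + 6

Using the Lagrange interpolation formula with nodes 1, 3, 4, 7:
  L_0(x) = (x - 3)(x - 4)(x - 7) / -36
  L_1(x) = (x - 1)(x - 4)(x - 7) / 8
  L_2(x) = (x - 1)(x - 3)(x - 7) / -9
  L_3(x) = (x - 1)(x - 3)(x - 4) / 72
Then q(x) = 25/3·L_0(x) + 75·L_1(x) + 526/3·L_2(x) + 2881/3·L_3(x).
Expanding and collecting terms gives q(x) = 3x³ - (5/3)x² + x + 6.
Check: q(7) = 2881/3. ✓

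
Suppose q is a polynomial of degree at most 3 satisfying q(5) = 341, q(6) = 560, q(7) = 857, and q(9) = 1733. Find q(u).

q(u) = 2u^3 + 3u^2 + 4u - 4

Using the Lagrange interpolation formula with nodes 5, 6, 7, 9:
  L_0(u) = (u - 6)(u - 7)(u - 9) / -8
  L_1(u) = (u - 5)(u - 7)(u - 9) / 3
  L_2(u) = (u - 5)(u - 6)(u - 9) / -4
  L_3(u) = (u - 5)(u - 6)(u - 7) / 24
Then q(u) = 341·L_0(u) + 560·L_1(u) + 857·L_2(u) + 1733·L_3(u).
Expanding and collecting terms gives q(u) = 2u^3 + 3u^2 + 4u - 4.
Check: q(6) = 560. ✓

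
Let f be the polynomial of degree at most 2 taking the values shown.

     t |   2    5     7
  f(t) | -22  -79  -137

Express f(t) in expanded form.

Write f(t) = at^2 + bt + c. Substituting each data point gives a linear system:
  4a + 2b + c = -22
  25a + 5b + c = -79
  49a + 7b + c = -137
Solving the system yields a = -2, b = -5, c = -4.
So f(t) = -2t^2 - 5t - 4.
Check: f(7) = -137. ✓

f(t) = -2t^2 - 5t - 4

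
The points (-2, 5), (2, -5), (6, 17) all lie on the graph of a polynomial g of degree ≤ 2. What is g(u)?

Using the Lagrange interpolation formula with nodes -2, 2, 6:
  L_0(u) = (u - 2)(u - 6) / 32
  L_1(u) = (u + 2)(u - 6) / -16
  L_2(u) = (u + 2)(u - 2) / 32
Then g(u) = 5·L_0(u) - 5·L_1(u) + 17·L_2(u).
Expanding and collecting terms gives g(u) = u^2 - (5/2)u - 4.
Check: g(2) = -5. ✓

g(u) = u^2 - (5/2)u - 4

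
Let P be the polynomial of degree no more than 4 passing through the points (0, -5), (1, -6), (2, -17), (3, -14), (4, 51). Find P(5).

Write P(t) = at^4 + bt^3 + ct^2 + dt + e. Substituting each data point gives a linear system:
  e = -5
  a + b + c + d + e = -6
  16a + 8b + 4c + 2d + e = -17
  81a + 27b + 9c + 3d + e = -14
  256a + 64b + 16c + 4d + e = 51
Solving the system yields a = 1, b = -2, c = -6, d = 6, e = -5.
So P(t) = t^4 - 2t^3 - 6t^2 + 6t - 5.
Then P(5) = 250.

250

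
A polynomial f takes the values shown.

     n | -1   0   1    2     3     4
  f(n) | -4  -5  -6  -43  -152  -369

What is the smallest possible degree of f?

3

Forward differences of the values at n = -1, 0, 1, 2, 3, 4:
  f  : -4  -5  -6  -43  -152  -369
  Δ  : -1  -1  -37  -109  -217
  Δ^2: 0  -36  -72  -108
  Δ^3: -36  -36  -36
  Δ^4: 0  0
  Δ^5: 0
The third differences are constant (-36) and nonzero, while all higher differences vanish, so the minimal degree is 3.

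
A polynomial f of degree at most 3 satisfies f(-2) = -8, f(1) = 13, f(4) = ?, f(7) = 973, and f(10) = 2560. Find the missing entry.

232

On equispaced nodes a degree-3 polynomial has vanishing fourth forward difference, so
  f(-2) - 4·f(1) + 6·f(4) - 4·f(7) + f(10) = 0.
Substituting the known values and solving for f(4):
  6·f(4) = 1392
  f(4) = 232.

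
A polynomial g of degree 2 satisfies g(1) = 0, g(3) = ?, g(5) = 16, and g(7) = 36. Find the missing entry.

4

The 3 known points determine the degree-2 polynomial uniquely.
Write g(s) = as^2 + bs + c. Substituting each data point gives a linear system:
  a + b + c = 0
  25a + 5b + c = 16
  49a + 7b + c = 36
Solving the system yields a = 1, b = -2, c = 1.
So g(s) = s^2 - 2s + 1.
Then g(3) = 4.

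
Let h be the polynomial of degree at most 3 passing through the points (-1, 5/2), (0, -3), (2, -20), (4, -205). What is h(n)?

Write h(n) = an^3 + bn^2 + cn + d. Substituting each data point gives a linear system:
  -a + b - c + d = 5/2
  d = -3
  8a + 4b + 2c + d = -20
  64a + 16b + 4c + d = -205
Solving the system yields a = -4, b = 3, c = 3/2, d = -3.
So h(n) = -4n^3 + 3n^2 + (3/2)n - 3.
Check: h(0) = -3. ✓

h(n) = -4n^3 + 3n^2 + (3/2)n - 3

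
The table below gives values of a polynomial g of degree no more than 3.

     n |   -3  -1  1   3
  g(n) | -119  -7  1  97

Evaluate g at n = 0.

-2

Using the Lagrange interpolation formula with nodes -3, -1, 1, 3:
  L_0(n) = (n + 1)(n - 1)(n - 3) / -48
  L_1(n) = (n + 3)(n - 1)(n - 3) / 16
  L_2(n) = (n + 3)(n + 1)(n - 3) / -16
  L_3(n) = (n + 3)(n + 1)(n - 1) / 48
Then g(n) = -119·L_0(n) - 7·L_1(n) + 1·L_2(n) + 97·L_3(n).
Expanding and collecting terms gives g(n) = 4n³ - n² - 2.
Evaluating at n = 0: g(0) = -2.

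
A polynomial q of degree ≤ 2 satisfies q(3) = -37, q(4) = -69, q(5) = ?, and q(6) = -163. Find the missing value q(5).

-111

The 3 known points determine the degree-2 polynomial uniquely.
Write q(s) = as^2 + bs + c. Substituting each data point gives a linear system:
  9a + 3b + c = -37
  16a + 4b + c = -69
  36a + 6b + c = -163
Solving the system yields a = -5, b = 3, c = -1.
So q(s) = -5s^2 + 3s - 1.
Then q(5) = -111.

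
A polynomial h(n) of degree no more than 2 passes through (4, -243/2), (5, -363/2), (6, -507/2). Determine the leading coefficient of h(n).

-6

Write h(n) = an^2 + bn + c. Substituting each data point gives a linear system:
  16a + 4b + c = -243/2
  25a + 5b + c = -363/2
  36a + 6b + c = -507/2
Solving the system yields a = -6, b = -6, c = -3/2.
So h(n) = -6n^2 - 6n - 3/2.
The leading coefficient is -6.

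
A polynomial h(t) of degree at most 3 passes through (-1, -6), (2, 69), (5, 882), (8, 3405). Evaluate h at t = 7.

Write h(t) = at^3 + bt^2 + ct + d. Substituting each data point gives a linear system:
  -a + b - c + d = -6
  8a + 4b + 2c + d = 69
  125a + 25b + 5c + d = 882
  512a + 64b + 8c + d = 3405
Solving the system yields a = 6, b = 5, c = 2, d = -3.
So h(t) = 6t³ + 5t² + 2t - 3.
Then h(7) = 2314.

2314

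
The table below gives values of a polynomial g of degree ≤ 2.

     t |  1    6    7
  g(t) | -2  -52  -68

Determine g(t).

Write g(t) = at^2 + bt + c. Substituting each data point gives a linear system:
  a + b + c = -2
  36a + 6b + c = -52
  49a + 7b + c = -68
Solving the system yields a = -1, b = -3, c = 2.
So g(t) = -t^2 - 3t + 2.
Check: g(1) = -2. ✓

g(t) = -t^2 - 3t + 2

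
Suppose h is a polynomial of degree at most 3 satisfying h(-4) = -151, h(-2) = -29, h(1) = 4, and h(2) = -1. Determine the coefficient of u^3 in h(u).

Write h(u) = au^3 + bu^2 + cu + d. Substituting each data point gives a linear system:
  -64a + 16b - 4c + d = -151
  -8a + 4b - 2c + d = -29
  a + b + c + d = 4
  8a + 4b + 2c + d = -1
Solving the system yields a = 1, b = -5, c = 3, d = 5.
So h(u) = u^3 - 5u^2 + 3u + 5.
The leading coefficient is 1.

1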